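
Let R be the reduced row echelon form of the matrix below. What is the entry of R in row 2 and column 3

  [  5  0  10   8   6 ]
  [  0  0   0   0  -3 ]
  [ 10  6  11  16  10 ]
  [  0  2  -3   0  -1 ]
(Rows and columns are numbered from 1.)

r1 → 1/5·r1
  [  1  0   2  8/5  6/5 ]
  [  0  0   0    0   -3 ]
  [ 10  6  11   16   10 ]
  [  0  2  -3    0   -1 ]
r3 → r3 − 10·r1
  [ 1  0   2  8/5  6/5 ]
  [ 0  0   0    0   -3 ]
  [ 0  6  -9    0   -2 ]
  [ 0  2  -3    0   -1 ]
r2 ↔ r3
  [ 1  0   2  8/5  6/5 ]
  [ 0  6  -9    0   -2 ]
  [ 0  0   0    0   -3 ]
  [ 0  2  -3    0   -1 ]
r2 → 1/6·r2
  [ 1  0     2  8/5   6/5 ]
  [ 0  1  -3/2    0  -1/3 ]
  [ 0  0     0    0    -3 ]
  [ 0  2    -3    0    -1 ]
r4 → r4 − 2·r2
  [ 1  0     2  8/5   6/5 ]
  [ 0  1  -3/2    0  -1/3 ]
  [ 0  0     0    0    -3 ]
  [ 0  0     0    0  -1/3 ]
r3 → -1/3·r3
  [ 1  0     2  8/5   6/5 ]
  [ 0  1  -3/2    0  -1/3 ]
  [ 0  0     0    0     1 ]
  [ 0  0     0    0  -1/3 ]
r4 → r4 + 1/3·r3
  [ 1  0     2  8/5   6/5 ]
  [ 0  1  -3/2    0  -1/3 ]
  [ 0  0     0    0     1 ]
  [ 0  0     0    0     0 ]
r2 → r2 + 1/3·r3
  [ 1  0     2  8/5  6/5 ]
  [ 0  1  -3/2    0    0 ]
  [ 0  0     0    0    1 ]
  [ 0  0     0    0    0 ]
r1 → r1 − 6/5·r3
  [ 1  0     2  8/5  0 ]
  [ 0  1  -3/2    0  0 ]
  [ 0  0     0    0  1 ]
  [ 0  0     0    0  0 ]

-3/2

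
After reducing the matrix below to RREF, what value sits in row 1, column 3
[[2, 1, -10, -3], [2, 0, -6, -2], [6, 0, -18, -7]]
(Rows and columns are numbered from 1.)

-3

r1 := 1/2·r1
r2 := r2 − 2·r1
r3 := r3 − 6·r1
r2 := -1·r2
r3 := r3 + 3·r2
r3 := -1·r3
r2 := r2 + r3
r1 := r1 + 3/2·r3
r1 := r1 − 1/2·r2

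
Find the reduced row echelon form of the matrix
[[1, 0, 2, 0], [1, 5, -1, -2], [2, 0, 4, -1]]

R2 → R2 − R1
R3 → R3 − 2·R1
R2 → 1/5·R2
R3 → -1·R3
R2 → R2 + 2/5·R3

[[1, 0, 2, 0], [0, 1, -3/5, 0], [0, 0, 0, 1]]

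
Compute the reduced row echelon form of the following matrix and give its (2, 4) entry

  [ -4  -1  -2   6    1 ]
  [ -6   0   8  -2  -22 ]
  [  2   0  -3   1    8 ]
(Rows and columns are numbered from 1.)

ρ1 ← -1/4·ρ1
  [  1  1/4  1/2  -3/2  -1/4 ]
  [ -6    0    8    -2   -22 ]
  [  2    0   -3     1     8 ]
ρ2 ← ρ2 + 6·ρ1
  [ 1  1/4  1/2  -3/2   -1/4 ]
  [ 0  3/2   11   -11  -47/2 ]
  [ 2    0   -3     1      8 ]
ρ3 ← ρ3 − 2·ρ1
  [ 1   1/4  1/2  -3/2   -1/4 ]
  [ 0   3/2   11   -11  -47/2 ]
  [ 0  -1/2   -4     4   17/2 ]
ρ2 ← 2/3·ρ2
  [ 1   1/4   1/2   -3/2   -1/4 ]
  [ 0     1  22/3  -22/3  -47/3 ]
  [ 0  -1/2    -4      4   17/2 ]
ρ3 ← ρ3 + 1/2·ρ2
  [ 1  1/4   1/2   -3/2   -1/4 ]
  [ 0    1  22/3  -22/3  -47/3 ]
  [ 0    0  -1/3    1/3    2/3 ]
ρ3 ← -3·ρ3
  [ 1  1/4   1/2   -3/2   -1/4 ]
  [ 0    1  22/3  -22/3  -47/3 ]
  [ 0    0     1     -1     -2 ]
ρ2 ← ρ2 − 22/3·ρ3
  [ 1  1/4  1/2  -3/2  -1/4 ]
  [ 0    1    0     0    -1 ]
  [ 0    0    1    -1    -2 ]
ρ1 ← ρ1 − 1/2·ρ3
  [ 1  1/4  0  -1  3/4 ]
  [ 0    1  0   0   -1 ]
  [ 0    0  1  -1   -2 ]
ρ1 ← ρ1 − 1/4·ρ2
  [ 1  0  0  -1   1 ]
  [ 0  1  0   0  -1 ]
  [ 0  0  1  -1  -2 ]

0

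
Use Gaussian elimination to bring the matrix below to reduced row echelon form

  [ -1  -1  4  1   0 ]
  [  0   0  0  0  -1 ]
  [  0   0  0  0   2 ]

Multiply r1 by -1.
  [ 1  1  -4  -1   0 ]
  [ 0  0   0   0  -1 ]
  [ 0  0   0   0   2 ]
Multiply r2 by -1.
  [ 1  1  -4  -1  0 ]
  [ 0  0   0   0  1 ]
  [ 0  0   0   0  2 ]
Subtract 2 times r2 from r3.
  [ 1  1  -4  -1  0 ]
  [ 0  0   0   0  1 ]
  [ 0  0   0   0  0 ]

[[1, 1, -4, -1, 0], [0, 0, 0, 0, 1], [0, 0, 0, 0, 0]]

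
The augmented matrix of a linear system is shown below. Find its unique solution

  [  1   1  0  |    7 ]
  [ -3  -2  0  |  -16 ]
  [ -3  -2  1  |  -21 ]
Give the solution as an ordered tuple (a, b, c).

(2, 5, -5)

R2 := R2 + 3·R1
  [  1   1  0  |    7 ]
  [  0   1  0  |    5 ]
  [ -3  -2  1  |  -21 ]
R3 := R3 + 3·R1
  [ 1  1  0  |  7 ]
  [ 0  1  0  |  5 ]
  [ 0  1  1  |  0 ]
R3 := R3 − R2
  [ 1  1  0  |   7 ]
  [ 0  1  0  |   5 ]
  [ 0  0  1  |  -5 ]
R1 := R1 − R2
  [ 1  0  0  |   2 ]
  [ 0  1  0  |   5 ]
  [ 0  0  1  |  -5 ]
Reading off the last column: a = 2, b = 5, c = -5.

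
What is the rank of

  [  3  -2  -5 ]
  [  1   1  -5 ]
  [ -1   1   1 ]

rank = 2

ρ1 → 1/3·ρ1
  [  1  -2/3  -5/3 ]
  [  1     1    -5 ]
  [ -1     1     1 ]
ρ2 → ρ2 − ρ1
  [  1  -2/3   -5/3 ]
  [  0   5/3  -10/3 ]
  [ -1     1      1 ]
ρ3 → ρ3 + ρ1
  [ 1  -2/3   -5/3 ]
  [ 0   5/3  -10/3 ]
  [ 0   1/3   -2/3 ]
ρ2 → 3/5·ρ2
  [ 1  -2/3  -5/3 ]
  [ 0     1    -2 ]
  [ 0   1/3  -2/3 ]
ρ3 → ρ3 − 1/3·ρ2
  [ 1  -2/3  -5/3 ]
  [ 0     1    -2 ]
  [ 0     0     0 ]
ρ1 → ρ1 + 2/3·ρ2
  [ 1  0  -3 ]
  [ 0  1  -2 ]
  [ 0  0   0 ]
The reduced form has 2 nonzero rows.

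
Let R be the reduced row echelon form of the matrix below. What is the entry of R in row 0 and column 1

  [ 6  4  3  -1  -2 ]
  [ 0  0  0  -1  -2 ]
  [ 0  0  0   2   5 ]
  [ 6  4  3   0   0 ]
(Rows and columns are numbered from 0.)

2/3

R1 -> 1/6·R1
  [ 1  2/3  1/2  -1/6  -1/3 ]
  [ 0    0    0    -1    -2 ]
  [ 0    0    0     2     5 ]
  [ 6    4    3     0     0 ]
R4 -> R4 − 6·R1
  [ 1  2/3  1/2  -1/6  -1/3 ]
  [ 0    0    0    -1    -2 ]
  [ 0    0    0     2     5 ]
  [ 0    0    0     1     2 ]
R2 -> -1·R2
  [ 1  2/3  1/2  -1/6  -1/3 ]
  [ 0    0    0     1     2 ]
  [ 0    0    0     2     5 ]
  [ 0    0    0     1     2 ]
R3 -> R3 − 2·R2
  [ 1  2/3  1/2  -1/6  -1/3 ]
  [ 0    0    0     1     2 ]
  [ 0    0    0     0     1 ]
  [ 0    0    0     1     2 ]
R4 -> R4 − R2
  [ 1  2/3  1/2  -1/6  -1/3 ]
  [ 0    0    0     1     2 ]
  [ 0    0    0     0     1 ]
  [ 0    0    0     0     0 ]
R2 -> R2 − 2·R3
  [ 1  2/3  1/2  -1/6  -1/3 ]
  [ 0    0    0     1     0 ]
  [ 0    0    0     0     1 ]
  [ 0    0    0     0     0 ]
R1 -> R1 + 1/3·R3
  [ 1  2/3  1/2  -1/6  0 ]
  [ 0    0    0     1  0 ]
  [ 0    0    0     0  1 ]
  [ 0    0    0     0  0 ]
R1 -> R1 + 1/6·R2
  [ 1  2/3  1/2  0  0 ]
  [ 0    0    0  1  0 ]
  [ 0    0    0  0  1 ]
  [ 0    0    0  0  0 ]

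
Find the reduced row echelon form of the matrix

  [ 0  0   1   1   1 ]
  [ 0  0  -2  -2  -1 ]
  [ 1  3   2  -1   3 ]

ρ1 <-> ρ3
  [ 1  3   2  -1   3 ]
  [ 0  0  -2  -2  -1 ]
  [ 0  0   1   1   1 ]
ρ2 → -1/2·ρ2
  [ 1  3  2  -1    3 ]
  [ 0  0  1   1  1/2 ]
  [ 0  0  1   1    1 ]
ρ3 → ρ3 − ρ2
  [ 1  3  2  -1    3 ]
  [ 0  0  1   1  1/2 ]
  [ 0  0  0   0  1/2 ]
ρ3 → 2·ρ3
  [ 1  3  2  -1    3 ]
  [ 0  0  1   1  1/2 ]
  [ 0  0  0   0    1 ]
ρ2 → ρ2 − 1/2·ρ3
  [ 1  3  2  -1  3 ]
  [ 0  0  1   1  0 ]
  [ 0  0  0   0  1 ]
ρ1 → ρ1 − 3·ρ3
  [ 1  3  2  -1  0 ]
  [ 0  0  1   1  0 ]
  [ 0  0  0   0  1 ]
ρ1 → ρ1 − 2·ρ2
  [ 1  3  0  -3  0 ]
  [ 0  0  1   1  0 ]
  [ 0  0  0   0  1 ]

[[1, 3, 0, -3, 0], [0, 0, 1, 1, 0], [0, 0, 0, 0, 1]]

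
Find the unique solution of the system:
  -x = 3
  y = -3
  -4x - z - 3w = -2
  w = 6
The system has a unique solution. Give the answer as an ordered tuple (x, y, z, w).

Form the augmented matrix and row-reduce:
  [ -1  0   0   0  |   3 ]
  [  0  1   0   0  |  -3 ]
  [ -4  0  -1  -3  |  -2 ]
  [  0  0   0   1  |   6 ]
ρ1 -> -1·ρ1
  [  1  0   0   0  |  -3 ]
  [  0  1   0   0  |  -3 ]
  [ -4  0  -1  -3  |  -2 ]
  [  0  0   0   1  |   6 ]
ρ3 -> ρ3 + 4·ρ1
  [ 1  0   0   0  |   -3 ]
  [ 0  1   0   0  |   -3 ]
  [ 0  0  -1  -3  |  -14 ]
  [ 0  0   0   1  |    6 ]
ρ3 -> -1·ρ3
  [ 1  0  0  0  |  -3 ]
  [ 0  1  0  0  |  -3 ]
  [ 0  0  1  3  |  14 ]
  [ 0  0  0  1  |   6 ]
ρ3 -> ρ3 − 3·ρ4
  [ 1  0  0  0  |  -3 ]
  [ 0  1  0  0  |  -3 ]
  [ 0  0  1  0  |  -4 ]
  [ 0  0  0  1  |   6 ]
Reading off the last column: x = -3, y = -3, z = -4, w = 6.

(-3, -3, -4, 6)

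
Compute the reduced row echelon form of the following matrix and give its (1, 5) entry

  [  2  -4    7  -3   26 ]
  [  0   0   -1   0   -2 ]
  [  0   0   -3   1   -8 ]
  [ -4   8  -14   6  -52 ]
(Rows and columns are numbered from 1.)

R1 → 1/2·R1
  [  1  -2  7/2  -3/2   13 ]
  [  0   0   -1     0   -2 ]
  [  0   0   -3     1   -8 ]
  [ -4   8  -14     6  -52 ]
R4 → R4 + 4·R1
  [ 1  -2  7/2  -3/2  13 ]
  [ 0   0   -1     0  -2 ]
  [ 0   0   -3     1  -8 ]
  [ 0   0    0     0   0 ]
R2 → -1·R2
  [ 1  -2  7/2  -3/2  13 ]
  [ 0   0    1     0   2 ]
  [ 0   0   -3     1  -8 ]
  [ 0   0    0     0   0 ]
R3 → R3 + 3·R2
  [ 1  -2  7/2  -3/2  13 ]
  [ 0   0    1     0   2 ]
  [ 0   0    0     1  -2 ]
  [ 0   0    0     0   0 ]
R1 → R1 + 3/2·R3
  [ 1  -2  7/2  0  10 ]
  [ 0   0    1  0   2 ]
  [ 0   0    0  1  -2 ]
  [ 0   0    0  0   0 ]
R1 → R1 − 7/2·R2
  [ 1  -2  0  0   3 ]
  [ 0   0  1  0   2 ]
  [ 0   0  0  1  -2 ]
  [ 0   0  0  0   0 ]

3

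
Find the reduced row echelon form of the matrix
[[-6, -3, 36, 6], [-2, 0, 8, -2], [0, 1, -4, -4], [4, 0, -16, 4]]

R1 ← -1/6·R1
  [  1  1/2   -6  -1 ]
  [ -2    0    8  -2 ]
  [  0    1   -4  -4 ]
  [  4    0  -16   4 ]
R2 ← R2 + 2·R1
  [ 1  1/2   -6  -1 ]
  [ 0    1   -4  -4 ]
  [ 0    1   -4  -4 ]
  [ 4    0  -16   4 ]
R4 ← R4 − 4·R1
  [ 1  1/2  -6  -1 ]
  [ 0    1  -4  -4 ]
  [ 0    1  -4  -4 ]
  [ 0   -2   8   8 ]
R3 ← R3 − R2
  [ 1  1/2  -6  -1 ]
  [ 0    1  -4  -4 ]
  [ 0    0   0   0 ]
  [ 0   -2   8   8 ]
R4 ← R4 + 2·R2
  [ 1  1/2  -6  -1 ]
  [ 0    1  -4  -4 ]
  [ 0    0   0   0 ]
  [ 0    0   0   0 ]
R1 ← R1 − 1/2·R2
  [ 1  0  -4   1 ]
  [ 0  1  -4  -4 ]
  [ 0  0   0   0 ]
  [ 0  0   0   0 ]

[[1, 0, -4, 1], [0, 1, -4, -4], [0, 0, 0, 0], [0, 0, 0, 0]]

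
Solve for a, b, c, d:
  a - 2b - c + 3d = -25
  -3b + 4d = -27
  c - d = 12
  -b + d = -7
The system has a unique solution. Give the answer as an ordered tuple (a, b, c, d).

Form the augmented matrix and row-reduce:
  [ 1  -2  -1   3  |  -25 ]
  [ 0  -3   0   4  |  -27 ]
  [ 0   0   1  -1  |   12 ]
  [ 0  -1   0   1  |   -7 ]
Multiply R2 by -1/3.
  [ 1  -2  -1     3  |  -25 ]
  [ 0   1   0  -4/3  |    9 ]
  [ 0   0   1    -1  |   12 ]
  [ 0  -1   0     1  |   -7 ]
Add R2 to R4.
  [ 1  -2  -1     3  |  -25 ]
  [ 0   1   0  -4/3  |    9 ]
  [ 0   0   1    -1  |   12 ]
  [ 0   0   0  -1/3  |    2 ]
Multiply R4 by -3.
  [ 1  -2  -1     3  |  -25 ]
  [ 0   1   0  -4/3  |    9 ]
  [ 0   0   1    -1  |   12 ]
  [ 0   0   0     1  |   -6 ]
Add R4 to R3.
  [ 1  -2  -1     3  |  -25 ]
  [ 0   1   0  -4/3  |    9 ]
  [ 0   0   1     0  |    6 ]
  [ 0   0   0     1  |   -6 ]
Add 4/3 times R4 to R2.
  [ 1  -2  -1  3  |  -25 ]
  [ 0   1   0  0  |    1 ]
  [ 0   0   1  0  |    6 ]
  [ 0   0   0  1  |   -6 ]
Subtract 3 times R4 from R1.
  [ 1  -2  -1  0  |  -7 ]
  [ 0   1   0  0  |   1 ]
  [ 0   0   1  0  |   6 ]
  [ 0   0   0  1  |  -6 ]
Add R3 to R1.
  [ 1  -2  0  0  |  -1 ]
  [ 0   1  0  0  |   1 ]
  [ 0   0  1  0  |   6 ]
  [ 0   0  0  1  |  -6 ]
Add 2 times R2 to R1.
  [ 1  0  0  0  |   1 ]
  [ 0  1  0  0  |   1 ]
  [ 0  0  1  0  |   6 ]
  [ 0  0  0  1  |  -6 ]
Reading off the last column: a = 1, b = 1, c = 6, d = -6.

(1, 1, 6, -6)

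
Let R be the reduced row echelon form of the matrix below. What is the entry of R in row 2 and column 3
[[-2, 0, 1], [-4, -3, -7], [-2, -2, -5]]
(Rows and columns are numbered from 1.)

3

Multiply R1 by -1/2.
  [  1   0  -1/2 ]
  [ -4  -3    -7 ]
  [ -2  -2    -5 ]
Add 4 times R1 to R2.
  [  1   0  -1/2 ]
  [  0  -3    -9 ]
  [ -2  -2    -5 ]
Add 2 times R1 to R3.
  [ 1   0  -1/2 ]
  [ 0  -3    -9 ]
  [ 0  -2    -6 ]
Multiply R2 by -1/3.
  [ 1   0  -1/2 ]
  [ 0   1     3 ]
  [ 0  -2    -6 ]
Add 2 times R2 to R3.
  [ 1  0  -1/2 ]
  [ 0  1     3 ]
  [ 0  0     0 ]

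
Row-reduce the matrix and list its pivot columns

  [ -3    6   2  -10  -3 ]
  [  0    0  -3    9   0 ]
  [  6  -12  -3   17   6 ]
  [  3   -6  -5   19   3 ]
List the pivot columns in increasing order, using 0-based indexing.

0, 2

ρ1 := -1/3·ρ1
  [ 1   -2  -2/3  10/3  1 ]
  [ 0    0    -3     9  0 ]
  [ 6  -12    -3    17  6 ]
  [ 3   -6    -5    19  3 ]
ρ3 := ρ3 − 6·ρ1
  [ 1  -2  -2/3  10/3  1 ]
  [ 0   0    -3     9  0 ]
  [ 0   0     1    -3  0 ]
  [ 3  -6    -5    19  3 ]
ρ4 := ρ4 − 3·ρ1
  [ 1  -2  -2/3  10/3  1 ]
  [ 0   0    -3     9  0 ]
  [ 0   0     1    -3  0 ]
  [ 0   0    -3     9  0 ]
ρ2 := -1/3·ρ2
  [ 1  -2  -2/3  10/3  1 ]
  [ 0   0     1    -3  0 ]
  [ 0   0     1    -3  0 ]
  [ 0   0    -3     9  0 ]
ρ3 := ρ3 − ρ2
  [ 1  -2  -2/3  10/3  1 ]
  [ 0   0     1    -3  0 ]
  [ 0   0     0     0  0 ]
  [ 0   0    -3     9  0 ]
ρ4 := ρ4 + 3·ρ2
  [ 1  -2  -2/3  10/3  1 ]
  [ 0   0     1    -3  0 ]
  [ 0   0     0     0  0 ]
  [ 0   0     0     0  0 ]
ρ1 := ρ1 + 2/3·ρ2
  [ 1  -2  0  4/3  1 ]
  [ 0   0  1   -3  0 ]
  [ 0   0  0    0  0 ]
  [ 0   0  0    0  0 ]
Pivot columns are the columns containing a leading 1.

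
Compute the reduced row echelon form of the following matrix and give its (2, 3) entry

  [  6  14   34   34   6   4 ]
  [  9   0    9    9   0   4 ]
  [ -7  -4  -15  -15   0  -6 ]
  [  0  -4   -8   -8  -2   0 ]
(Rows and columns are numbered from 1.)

2

R1 ← 1/6·R1
  [  1  7/3  17/3  17/3   1  2/3 ]
  [  9    0     9     9   0    4 ]
  [ -7   -4   -15   -15   0   -6 ]
  [  0   -4    -8    -8  -2    0 ]
R2 ← R2 − 9·R1
  [  1  7/3  17/3  17/3   1  2/3 ]
  [  0  -21   -42   -42  -9   -2 ]
  [ -7   -4   -15   -15   0   -6 ]
  [  0   -4    -8    -8  -2    0 ]
R3 ← R3 + 7·R1
  [ 1   7/3  17/3  17/3   1   2/3 ]
  [ 0   -21   -42   -42  -9    -2 ]
  [ 0  37/3  74/3  74/3   7  -4/3 ]
  [ 0    -4    -8    -8  -2     0 ]
R2 ← -1/21·R2
  [ 1   7/3  17/3  17/3    1   2/3 ]
  [ 0     1     2     2  3/7  2/21 ]
  [ 0  37/3  74/3  74/3    7  -4/3 ]
  [ 0    -4    -8    -8   -2     0 ]
R3 ← R3 − 37/3·R2
  [ 1  7/3  17/3  17/3     1      2/3 ]
  [ 0    1     2     2   3/7     2/21 ]
  [ 0    0     0     0  12/7  -158/63 ]
  [ 0   -4    -8    -8    -2        0 ]
R4 ← R4 + 4·R2
  [ 1  7/3  17/3  17/3     1      2/3 ]
  [ 0    1     2     2   3/7     2/21 ]
  [ 0    0     0     0  12/7  -158/63 ]
  [ 0    0     0     0  -2/7     8/21 ]
R3 ← 7/12·R3
  [ 1  7/3  17/3  17/3     1     2/3 ]
  [ 0    1     2     2   3/7    2/21 ]
  [ 0    0     0     0     1  -79/54 ]
  [ 0    0     0     0  -2/7    8/21 ]
R4 ← R4 + 2/7·R3
  [ 1  7/3  17/3  17/3    1     2/3 ]
  [ 0    1     2     2  3/7    2/21 ]
  [ 0    0     0     0    1  -79/54 ]
  [ 0    0     0     0    0   -1/27 ]
R4 ← -27·R4
  [ 1  7/3  17/3  17/3    1     2/3 ]
  [ 0    1     2     2  3/7    2/21 ]
  [ 0    0     0     0    1  -79/54 ]
  [ 0    0     0     0    0       1 ]
R3 ← R3 + 79/54·R4
  [ 1  7/3  17/3  17/3    1   2/3 ]
  [ 0    1     2     2  3/7  2/21 ]
  [ 0    0     0     0    1     0 ]
  [ 0    0     0     0    0     1 ]
R2 ← R2 − 2/21·R4
  [ 1  7/3  17/3  17/3    1  2/3 ]
  [ 0    1     2     2  3/7    0 ]
  [ 0    0     0     0    1    0 ]
  [ 0    0     0     0    0    1 ]
R1 ← R1 − 2/3·R4
  [ 1  7/3  17/3  17/3    1  0 ]
  [ 0    1     2     2  3/7  0 ]
  [ 0    0     0     0    1  0 ]
  [ 0    0     0     0    0  1 ]
R2 ← R2 − 3/7·R3
  [ 1  7/3  17/3  17/3  1  0 ]
  [ 0    1     2     2  0  0 ]
  [ 0    0     0     0  1  0 ]
  [ 0    0     0     0  0  1 ]
R1 ← R1 − R3
  [ 1  7/3  17/3  17/3  0  0 ]
  [ 0    1     2     2  0  0 ]
  [ 0    0     0     0  1  0 ]
  [ 0    0     0     0  0  1 ]
R1 ← R1 − 7/3·R2
  [ 1  0  1  1  0  0 ]
  [ 0  1  2  2  0  0 ]
  [ 0  0  0  0  1  0 ]
  [ 0  0  0  0  0  1 ]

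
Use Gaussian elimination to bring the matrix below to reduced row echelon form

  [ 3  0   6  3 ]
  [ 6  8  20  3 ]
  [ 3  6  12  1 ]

[[1, 0, 2, 0], [0, 1, 1, 0], [0, 0, 0, 1]]

R1 → 1/3·R1
  [ 1  0   2  1 ]
  [ 6  8  20  3 ]
  [ 3  6  12  1 ]
R2 → R2 − 6·R1
  [ 1  0   2   1 ]
  [ 0  8   8  -3 ]
  [ 3  6  12   1 ]
R3 → R3 − 3·R1
  [ 1  0  2   1 ]
  [ 0  8  8  -3 ]
  [ 0  6  6  -2 ]
R2 → 1/8·R2
  [ 1  0  2     1 ]
  [ 0  1  1  -3/8 ]
  [ 0  6  6    -2 ]
R3 → R3 − 6·R2
  [ 1  0  2     1 ]
  [ 0  1  1  -3/8 ]
  [ 0  0  0   1/4 ]
R3 → 4·R3
  [ 1  0  2     1 ]
  [ 0  1  1  -3/8 ]
  [ 0  0  0     1 ]
R2 → R2 + 3/8·R3
  [ 1  0  2  1 ]
  [ 0  1  1  0 ]
  [ 0  0  0  1 ]
R1 → R1 − R3
  [ 1  0  2  0 ]
  [ 0  1  1  0 ]
  [ 0  0  0  1 ]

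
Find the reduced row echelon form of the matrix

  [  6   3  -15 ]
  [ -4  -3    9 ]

R1 ← 1/6·R1
  [  1  1/2  -5/2 ]
  [ -4   -3     9 ]
R2 ← R2 + 4·R1
  [ 1  1/2  -5/2 ]
  [ 0   -1    -1 ]
R2 ← -1·R2
  [ 1  1/2  -5/2 ]
  [ 0    1     1 ]
R1 ← R1 − 1/2·R2
  [ 1  0  -3 ]
  [ 0  1   1 ]

[[1, 0, -3], [0, 1, 1]]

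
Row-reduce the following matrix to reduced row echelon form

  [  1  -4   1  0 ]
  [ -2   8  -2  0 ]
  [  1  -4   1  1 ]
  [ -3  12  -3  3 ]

ρ2 ← ρ2 + 2·ρ1
  [  1  -4   1  0 ]
  [  0   0   0  0 ]
  [  1  -4   1  1 ]
  [ -3  12  -3  3 ]
ρ3 ← ρ3 − ρ1
  [  1  -4   1  0 ]
  [  0   0   0  0 ]
  [  0   0   0  1 ]
  [ -3  12  -3  3 ]
ρ4 ← ρ4 + 3·ρ1
  [ 1  -4  1  0 ]
  [ 0   0  0  0 ]
  [ 0   0  0  1 ]
  [ 0   0  0  3 ]
ρ2 <=> ρ3
  [ 1  -4  1  0 ]
  [ 0   0  0  1 ]
  [ 0   0  0  0 ]
  [ 0   0  0  3 ]
ρ4 ← ρ4 − 3·ρ2
  [ 1  -4  1  0 ]
  [ 0   0  0  1 ]
  [ 0   0  0  0 ]
  [ 0   0  0  0 ]

[[1, -4, 1, 0], [0, 0, 0, 1], [0, 0, 0, 0], [0, 0, 0, 0]]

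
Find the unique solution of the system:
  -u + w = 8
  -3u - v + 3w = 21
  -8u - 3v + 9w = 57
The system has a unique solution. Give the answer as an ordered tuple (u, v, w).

(-6, 3, 2)

Form the augmented matrix and row-reduce:
  [ -1   0  1  |   8 ]
  [ -3  -1  3  |  21 ]
  [ -8  -3  9  |  57 ]
r1 -> -1·r1
  [  1   0  -1  |  -8 ]
  [ -3  -1   3  |  21 ]
  [ -8  -3   9  |  57 ]
r2 -> r2 + 3·r1
  [  1   0  -1  |  -8 ]
  [  0  -1   0  |  -3 ]
  [ -8  -3   9  |  57 ]
r3 -> r3 + 8·r1
  [ 1   0  -1  |  -8 ]
  [ 0  -1   0  |  -3 ]
  [ 0  -3   1  |  -7 ]
r2 -> -1·r2
  [ 1   0  -1  |  -8 ]
  [ 0   1   0  |   3 ]
  [ 0  -3   1  |  -7 ]
r3 -> r3 + 3·r2
  [ 1  0  -1  |  -8 ]
  [ 0  1   0  |   3 ]
  [ 0  0   1  |   2 ]
r1 -> r1 + r3
  [ 1  0  0  |  -6 ]
  [ 0  1  0  |   3 ]
  [ 0  0  1  |   2 ]
Reading off the last column: u = -6, v = 3, w = 2.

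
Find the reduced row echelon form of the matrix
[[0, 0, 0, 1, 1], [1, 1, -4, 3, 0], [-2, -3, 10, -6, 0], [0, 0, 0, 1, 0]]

[[1, 0, -2, 0, 0], [0, 1, -2, 0, 0], [0, 0, 0, 1, 0], [0, 0, 0, 0, 1]]

ρ1 <=> ρ2
  [  1   1  -4   3  0 ]
  [  0   0   0   1  1 ]
  [ -2  -3  10  -6  0 ]
  [  0   0   0   1  0 ]
ρ3 -> ρ3 + 2·ρ1
  [ 1   1  -4  3  0 ]
  [ 0   0   0  1  1 ]
  [ 0  -1   2  0  0 ]
  [ 0   0   0  1  0 ]
ρ2 <=> ρ3
  [ 1   1  -4  3  0 ]
  [ 0  -1   2  0  0 ]
  [ 0   0   0  1  1 ]
  [ 0   0   0  1  0 ]
ρ2 -> -1·ρ2
  [ 1  1  -4  3  0 ]
  [ 0  1  -2  0  0 ]
  [ 0  0   0  1  1 ]
  [ 0  0   0  1  0 ]
ρ4 -> ρ4 − ρ3
  [ 1  1  -4  3   0 ]
  [ 0  1  -2  0   0 ]
  [ 0  0   0  1   1 ]
  [ 0  0   0  0  -1 ]
ρ4 -> -1·ρ4
  [ 1  1  -4  3  0 ]
  [ 0  1  -2  0  0 ]
  [ 0  0   0  1  1 ]
  [ 0  0   0  0  1 ]
ρ3 -> ρ3 − ρ4
  [ 1  1  -4  3  0 ]
  [ 0  1  -2  0  0 ]
  [ 0  0   0  1  0 ]
  [ 0  0   0  0  1 ]
ρ1 -> ρ1 − 3·ρ3
  [ 1  1  -4  0  0 ]
  [ 0  1  -2  0  0 ]
  [ 0  0   0  1  0 ]
  [ 0  0   0  0  1 ]
ρ1 -> ρ1 − ρ2
  [ 1  0  -2  0  0 ]
  [ 0  1  -2  0  0 ]
  [ 0  0   0  1  0 ]
  [ 0  0   0  0  1 ]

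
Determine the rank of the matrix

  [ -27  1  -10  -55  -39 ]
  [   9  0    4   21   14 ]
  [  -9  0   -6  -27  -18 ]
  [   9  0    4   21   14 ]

rank = 3

r1 -> -1/27·r1
  [  1  -1/27  10/27  55/27  13/9 ]
  [  9      0      4     21    14 ]
  [ -9      0     -6    -27   -18 ]
  [  9      0      4     21    14 ]
r2 -> r2 − 9·r1
  [  1  -1/27  10/27  55/27  13/9 ]
  [  0    1/3    2/3    8/3     1 ]
  [ -9      0     -6    -27   -18 ]
  [  9      0      4     21    14 ]
r3 -> r3 + 9·r1
  [ 1  -1/27  10/27  55/27  13/9 ]
  [ 0    1/3    2/3    8/3     1 ]
  [ 0   -1/3   -8/3  -26/3    -5 ]
  [ 9      0      4     21    14 ]
r4 -> r4 − 9·r1
  [ 1  -1/27  10/27  55/27  13/9 ]
  [ 0    1/3    2/3    8/3     1 ]
  [ 0   -1/3   -8/3  -26/3    -5 ]
  [ 0    1/3    2/3    8/3     1 ]
r2 -> 3·r2
  [ 1  -1/27  10/27  55/27  13/9 ]
  [ 0      1      2      8     3 ]
  [ 0   -1/3   -8/3  -26/3    -5 ]
  [ 0    1/3    2/3    8/3     1 ]
r3 -> r3 + 1/3·r2
  [ 1  -1/27  10/27  55/27  13/9 ]
  [ 0      1      2      8     3 ]
  [ 0      0     -2     -6    -4 ]
  [ 0    1/3    2/3    8/3     1 ]
r4 -> r4 − 1/3·r2
  [ 1  -1/27  10/27  55/27  13/9 ]
  [ 0      1      2      8     3 ]
  [ 0      0     -2     -6    -4 ]
  [ 0      0      0      0     0 ]
r3 -> -1/2·r3
  [ 1  -1/27  10/27  55/27  13/9 ]
  [ 0      1      2      8     3 ]
  [ 0      0      1      3     2 ]
  [ 0      0      0      0     0 ]
r2 -> r2 − 2·r3
  [ 1  -1/27  10/27  55/27  13/9 ]
  [ 0      1      0      2    -1 ]
  [ 0      0      1      3     2 ]
  [ 0      0      0      0     0 ]
r1 -> r1 − 10/27·r3
  [ 1  -1/27  0  25/27  19/27 ]
  [ 0      1  0      2     -1 ]
  [ 0      0  1      3      2 ]
  [ 0      0  0      0      0 ]
r1 -> r1 + 1/27·r2
  [ 1  0  0  1  2/3 ]
  [ 0  1  0  2   -1 ]
  [ 0  0  1  3    2 ]
  [ 0  0  0  0    0 ]
The reduced form has 3 nonzero rows.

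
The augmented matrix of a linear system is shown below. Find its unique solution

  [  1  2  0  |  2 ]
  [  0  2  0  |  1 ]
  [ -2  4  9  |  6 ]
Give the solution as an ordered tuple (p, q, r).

R3 ← R3 + 2·R1
  [ 1  2  0  |   2 ]
  [ 0  2  0  |   1 ]
  [ 0  8  9  |  10 ]
R2 ← 1/2·R2
  [ 1  2  0  |    2 ]
  [ 0  1  0  |  1/2 ]
  [ 0  8  9  |   10 ]
R3 ← R3 − 8·R2
  [ 1  2  0  |    2 ]
  [ 0  1  0  |  1/2 ]
  [ 0  0  9  |    6 ]
R3 ← 1/9·R3
  [ 1  2  0  |    2 ]
  [ 0  1  0  |  1/2 ]
  [ 0  0  1  |  2/3 ]
R1 ← R1 − 2·R2
  [ 1  0  0  |    1 ]
  [ 0  1  0  |  1/2 ]
  [ 0  0  1  |  2/3 ]
Reading off the last column: p = 1, q = 1/2, r = 2/3.

(1, 1/2, 2/3)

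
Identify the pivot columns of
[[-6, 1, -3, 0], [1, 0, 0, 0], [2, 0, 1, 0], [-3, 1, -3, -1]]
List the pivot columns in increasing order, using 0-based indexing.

R1 ← -1/6·R1
  [  1  -1/6  1/2   0 ]
  [  1     0    0   0 ]
  [  2     0    1   0 ]
  [ -3     1   -3  -1 ]
R2 ← R2 − R1
  [  1  -1/6   1/2   0 ]
  [  0   1/6  -1/2   0 ]
  [  2     0     1   0 ]
  [ -3     1    -3  -1 ]
R3 ← R3 − 2·R1
  [  1  -1/6   1/2   0 ]
  [  0   1/6  -1/2   0 ]
  [  0   1/3     0   0 ]
  [ -3     1    -3  -1 ]
R4 ← R4 + 3·R1
  [ 1  -1/6   1/2   0 ]
  [ 0   1/6  -1/2   0 ]
  [ 0   1/3     0   0 ]
  [ 0   1/2  -3/2  -1 ]
R2 ← 6·R2
  [ 1  -1/6   1/2   0 ]
  [ 0     1    -3   0 ]
  [ 0   1/3     0   0 ]
  [ 0   1/2  -3/2  -1 ]
R3 ← R3 − 1/3·R2
  [ 1  -1/6   1/2   0 ]
  [ 0     1    -3   0 ]
  [ 0     0     1   0 ]
  [ 0   1/2  -3/2  -1 ]
R4 ← R4 − 1/2·R2
  [ 1  -1/6  1/2   0 ]
  [ 0     1   -3   0 ]
  [ 0     0    1   0 ]
  [ 0     0    0  -1 ]
R4 ← -1·R4
  [ 1  -1/6  1/2  0 ]
  [ 0     1   -3  0 ]
  [ 0     0    1  0 ]
  [ 0     0    0  1 ]
R2 ← R2 + 3·R3
  [ 1  -1/6  1/2  0 ]
  [ 0     1    0  0 ]
  [ 0     0    1  0 ]
  [ 0     0    0  1 ]
R1 ← R1 − 1/2·R3
  [ 1  -1/6  0  0 ]
  [ 0     1  0  0 ]
  [ 0     0  1  0 ]
  [ 0     0  0  1 ]
R1 ← R1 + 1/6·R2
  [ 1  0  0  0 ]
  [ 0  1  0  0 ]
  [ 0  0  1  0 ]
  [ 0  0  0  1 ]
Pivot columns are the columns containing a leading 1.

0, 1, 2, 3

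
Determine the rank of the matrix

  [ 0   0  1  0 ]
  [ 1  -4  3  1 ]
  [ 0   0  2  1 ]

Swap R1 and R2.
  [ 1  -4  3  1 ]
  [ 0   0  1  0 ]
  [ 0   0  2  1 ]
Subtract 2 times R2 from R3.
  [ 1  -4  3  1 ]
  [ 0   0  1  0 ]
  [ 0   0  0  1 ]
Subtract R3 from R1.
  [ 1  -4  3  0 ]
  [ 0   0  1  0 ]
  [ 0   0  0  1 ]
Subtract 3 times R2 from R1.
  [ 1  -4  0  0 ]
  [ 0   0  1  0 ]
  [ 0   0  0  1 ]
The reduced form has 3 nonzero rows.

rank = 3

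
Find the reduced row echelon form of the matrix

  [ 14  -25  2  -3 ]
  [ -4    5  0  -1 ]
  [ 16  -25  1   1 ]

[[1, 0, 0, 0], [0, 1, 0, -1/5], [0, 0, 1, -4]]

ρ1 ← 1/14·ρ1
  [  1  -25/14  1/7  -3/14 ]
  [ -4       5    0     -1 ]
  [ 16     -25    1      1 ]
ρ2 ← ρ2 + 4·ρ1
  [  1  -25/14  1/7  -3/14 ]
  [  0   -15/7  4/7  -13/7 ]
  [ 16     -25    1      1 ]
ρ3 ← ρ3 − 16·ρ1
  [ 1  -25/14   1/7  -3/14 ]
  [ 0   -15/7   4/7  -13/7 ]
  [ 0    25/7  -9/7   31/7 ]
ρ2 ← -7/15·ρ2
  [ 1  -25/14    1/7  -3/14 ]
  [ 0       1  -4/15  13/15 ]
  [ 0    25/7   -9/7   31/7 ]
ρ3 ← ρ3 − 25/7·ρ2
  [ 1  -25/14    1/7  -3/14 ]
  [ 0       1  -4/15  13/15 ]
  [ 0       0   -1/3    4/3 ]
ρ3 ← -3·ρ3
  [ 1  -25/14    1/7  -3/14 ]
  [ 0       1  -4/15  13/15 ]
  [ 0       0      1     -4 ]
ρ2 ← ρ2 + 4/15·ρ3
  [ 1  -25/14  1/7  -3/14 ]
  [ 0       1    0   -1/5 ]
  [ 0       0    1     -4 ]
ρ1 ← ρ1 − 1/7·ρ3
  [ 1  -25/14  0  5/14 ]
  [ 0       1  0  -1/5 ]
  [ 0       0  1    -4 ]
ρ1 ← ρ1 + 25/14·ρ2
  [ 1  0  0     0 ]
  [ 0  1  0  -1/5 ]
  [ 0  0  1    -4 ]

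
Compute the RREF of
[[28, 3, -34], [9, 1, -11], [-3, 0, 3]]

Multiply R1 by 1/28.
Subtract 9 times R1 from R2.
Add 3 times R1 to R3.
Multiply R2 by 28.
Subtract 9/28 times R2 from R3.
Subtract 3/28 times R2 from R1.

[[1, 0, -1], [0, 1, -2], [0, 0, 0]]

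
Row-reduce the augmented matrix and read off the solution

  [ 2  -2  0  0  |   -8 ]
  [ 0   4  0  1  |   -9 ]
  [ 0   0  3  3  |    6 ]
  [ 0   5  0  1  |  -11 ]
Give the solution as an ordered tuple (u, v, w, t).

R1 ← 1/2·R1
R2 ← 1/4·R2
R4 ← R4 − 5·R2
R3 ← 1/3·R3
R4 ← -4·R4
R3 ← R3 − R4
R2 ← R2 − 1/4·R4
R1 ← R1 + R2
Reading off the last column: u = -6, v = -2, w = 3, t = -1.

(-6, -2, 3, -1)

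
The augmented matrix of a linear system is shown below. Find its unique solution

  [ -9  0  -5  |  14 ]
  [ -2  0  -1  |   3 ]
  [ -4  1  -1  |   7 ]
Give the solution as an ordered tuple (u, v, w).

R1 → -1/9·R1
  [  1  0  5/9  |  -14/9 ]
  [ -2  0   -1  |      3 ]
  [ -4  1   -1  |      7 ]
R2 → R2 + 2·R1
  [  1  0  5/9  |  -14/9 ]
  [  0  0  1/9  |   -1/9 ]
  [ -4  1   -1  |      7 ]
R3 → R3 + 4·R1
  [ 1  0   5/9  |  -14/9 ]
  [ 0  0   1/9  |   -1/9 ]
  [ 0  1  11/9  |    7/9 ]
R2 <=> R3
  [ 1  0   5/9  |  -14/9 ]
  [ 0  1  11/9  |    7/9 ]
  [ 0  0   1/9  |   -1/9 ]
R3 → 9·R3
  [ 1  0   5/9  |  -14/9 ]
  [ 0  1  11/9  |    7/9 ]
  [ 0  0     1  |     -1 ]
R2 → R2 − 11/9·R3
  [ 1  0  5/9  |  -14/9 ]
  [ 0  1    0  |      2 ]
  [ 0  0    1  |     -1 ]
R1 → R1 − 5/9·R3
  [ 1  0  0  |  -1 ]
  [ 0  1  0  |   2 ]
  [ 0  0  1  |  -1 ]
Reading off the last column: u = -1, v = 2, w = -1.

(-1, 2, -1)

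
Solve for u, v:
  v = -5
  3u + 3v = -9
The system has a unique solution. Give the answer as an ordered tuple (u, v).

Form the augmented matrix and row-reduce:
  [ 0  1  |  -5 ]
  [ 3  3  |  -9 ]
Swap ρ1 and ρ2.
  [ 3  3  |  -9 ]
  [ 0  1  |  -5 ]
Multiply ρ1 by 1/3.
  [ 1  1  |  -3 ]
  [ 0  1  |  -5 ]
Subtract ρ2 from ρ1.
  [ 1  0  |   2 ]
  [ 0  1  |  -5 ]
Reading off the last column: u = 2, v = -5.

(2, -5)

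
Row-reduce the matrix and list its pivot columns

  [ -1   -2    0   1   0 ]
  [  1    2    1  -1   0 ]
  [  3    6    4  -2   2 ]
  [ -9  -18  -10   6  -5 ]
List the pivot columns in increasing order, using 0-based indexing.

0, 2, 3, 4

R1 ← -1·R1
  [  1    2    0  -1   0 ]
  [  1    2    1  -1   0 ]
  [  3    6    4  -2   2 ]
  [ -9  -18  -10   6  -5 ]
R2 ← R2 − R1
  [  1    2    0  -1   0 ]
  [  0    0    1   0   0 ]
  [  3    6    4  -2   2 ]
  [ -9  -18  -10   6  -5 ]
R3 ← R3 − 3·R1
  [  1    2    0  -1   0 ]
  [  0    0    1   0   0 ]
  [  0    0    4   1   2 ]
  [ -9  -18  -10   6  -5 ]
R4 ← R4 + 9·R1
  [ 1  2    0  -1   0 ]
  [ 0  0    1   0   0 ]
  [ 0  0    4   1   2 ]
  [ 0  0  -10  -3  -5 ]
R3 ← R3 − 4·R2
  [ 1  2    0  -1   0 ]
  [ 0  0    1   0   0 ]
  [ 0  0    0   1   2 ]
  [ 0  0  -10  -3  -5 ]
R4 ← R4 + 10·R2
  [ 1  2  0  -1   0 ]
  [ 0  0  1   0   0 ]
  [ 0  0  0   1   2 ]
  [ 0  0  0  -3  -5 ]
R4 ← R4 + 3·R3
  [ 1  2  0  -1  0 ]
  [ 0  0  1   0  0 ]
  [ 0  0  0   1  2 ]
  [ 0  0  0   0  1 ]
R3 ← R3 − 2·R4
  [ 1  2  0  -1  0 ]
  [ 0  0  1   0  0 ]
  [ 0  0  0   1  0 ]
  [ 0  0  0   0  1 ]
R1 ← R1 + R3
  [ 1  2  0  0  0 ]
  [ 0  0  1  0  0 ]
  [ 0  0  0  1  0 ]
  [ 0  0  0  0  1 ]
Pivot columns are the columns containing a leading 1.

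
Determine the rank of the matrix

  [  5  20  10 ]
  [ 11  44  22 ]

rank = 1

r1 → 1/5·r1
  [  1   4   2 ]
  [ 11  44  22 ]
r2 → r2 − 11·r1
  [ 1  4  2 ]
  [ 0  0  0 ]
The reduced form has 1 nonzero row.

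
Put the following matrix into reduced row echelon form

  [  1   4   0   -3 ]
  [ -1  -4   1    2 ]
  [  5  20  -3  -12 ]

[[1, 4, 0, -3], [0, 0, 1, -1], [0, 0, 0, 0]]

ρ2 → ρ2 + ρ1
  [ 1   4   0   -3 ]
  [ 0   0   1   -1 ]
  [ 5  20  -3  -12 ]
ρ3 → ρ3 − 5·ρ1
  [ 1  4   0  -3 ]
  [ 0  0   1  -1 ]
  [ 0  0  -3   3 ]
ρ3 → ρ3 + 3·ρ2
  [ 1  4  0  -3 ]
  [ 0  0  1  -1 ]
  [ 0  0  0   0 ]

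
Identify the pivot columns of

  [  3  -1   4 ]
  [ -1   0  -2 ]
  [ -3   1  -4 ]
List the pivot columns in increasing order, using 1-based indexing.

Multiply R1 by 1/3.
  [  1  -1/3  4/3 ]
  [ -1     0   -2 ]
  [ -3     1   -4 ]
Add R1 to R2.
  [  1  -1/3   4/3 ]
  [  0  -1/3  -2/3 ]
  [ -3     1    -4 ]
Add 3 times R1 to R3.
  [ 1  -1/3   4/3 ]
  [ 0  -1/3  -2/3 ]
  [ 0     0     0 ]
Multiply R2 by -3.
  [ 1  -1/3  4/3 ]
  [ 0     1    2 ]
  [ 0     0    0 ]
Add 1/3 times R2 to R1.
  [ 1  0  2 ]
  [ 0  1  2 ]
  [ 0  0  0 ]
Pivot columns are the columns containing a leading 1.

1, 2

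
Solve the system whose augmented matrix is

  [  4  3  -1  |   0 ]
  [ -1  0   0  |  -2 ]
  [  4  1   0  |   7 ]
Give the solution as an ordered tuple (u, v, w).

R1 -> 1/4·R1
  [  1  3/4  -1/4  |   0 ]
  [ -1    0     0  |  -2 ]
  [  4    1     0  |   7 ]
R2 -> R2 + R1
  [ 1  3/4  -1/4  |   0 ]
  [ 0  3/4  -1/4  |  -2 ]
  [ 4    1     0  |   7 ]
R3 -> R3 − 4·R1
  [ 1  3/4  -1/4  |   0 ]
  [ 0  3/4  -1/4  |  -2 ]
  [ 0   -2     1  |   7 ]
R2 -> 4/3·R2
  [ 1  3/4  -1/4  |     0 ]
  [ 0    1  -1/3  |  -8/3 ]
  [ 0   -2     1  |     7 ]
R3 -> R3 + 2·R2
  [ 1  3/4  -1/4  |     0 ]
  [ 0    1  -1/3  |  -8/3 ]
  [ 0    0   1/3  |   5/3 ]
R3 -> 3·R3
  [ 1  3/4  -1/4  |     0 ]
  [ 0    1  -1/3  |  -8/3 ]
  [ 0    0     1  |     5 ]
R2 -> R2 + 1/3·R3
  [ 1  3/4  -1/4  |   0 ]
  [ 0    1     0  |  -1 ]
  [ 0    0     1  |   5 ]
R1 -> R1 + 1/4·R3
  [ 1  3/4  0  |  5/4 ]
  [ 0    1  0  |   -1 ]
  [ 0    0  1  |    5 ]
R1 -> R1 − 3/4·R2
  [ 1  0  0  |   2 ]
  [ 0  1  0  |  -1 ]
  [ 0  0  1  |   5 ]
Reading off the last column: u = 2, v = -1, w = 5.

(2, -1, 5)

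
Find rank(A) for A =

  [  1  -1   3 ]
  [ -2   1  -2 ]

Add 2 times R1 to R2.
  [ 1  -1  3 ]
  [ 0  -1  4 ]
Multiply R2 by -1.
  [ 1  -1   3 ]
  [ 0   1  -4 ]
Add R2 to R1.
  [ 1  0  -1 ]
  [ 0  1  -4 ]
The reduced form has 2 nonzero rows.

rank = 2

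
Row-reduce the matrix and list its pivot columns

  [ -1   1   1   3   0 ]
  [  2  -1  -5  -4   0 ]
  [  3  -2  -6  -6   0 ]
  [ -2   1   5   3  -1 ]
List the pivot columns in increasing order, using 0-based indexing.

Multiply r1 by -1.
  [  1  -1  -1  -3   0 ]
  [  2  -1  -5  -4   0 ]
  [  3  -2  -6  -6   0 ]
  [ -2   1   5   3  -1 ]
Subtract 2 times r1 from r2.
  [  1  -1  -1  -3   0 ]
  [  0   1  -3   2   0 ]
  [  3  -2  -6  -6   0 ]
  [ -2   1   5   3  -1 ]
Subtract 3 times r1 from r3.
  [  1  -1  -1  -3   0 ]
  [  0   1  -3   2   0 ]
  [  0   1  -3   3   0 ]
  [ -2   1   5   3  -1 ]
Add 2 times r1 to r4.
  [ 1  -1  -1  -3   0 ]
  [ 0   1  -3   2   0 ]
  [ 0   1  -3   3   0 ]
  [ 0  -1   3  -3  -1 ]
Subtract r2 from r3.
  [ 1  -1  -1  -3   0 ]
  [ 0   1  -3   2   0 ]
  [ 0   0   0   1   0 ]
  [ 0  -1   3  -3  -1 ]
Add r2 to r4.
  [ 1  -1  -1  -3   0 ]
  [ 0   1  -3   2   0 ]
  [ 0   0   0   1   0 ]
  [ 0   0   0  -1  -1 ]
Add r3 to r4.
  [ 1  -1  -1  -3   0 ]
  [ 0   1  -3   2   0 ]
  [ 0   0   0   1   0 ]
  [ 0   0   0   0  -1 ]
Multiply r4 by -1.
  [ 1  -1  -1  -3  0 ]
  [ 0   1  -3   2  0 ]
  [ 0   0   0   1  0 ]
  [ 0   0   0   0  1 ]
Subtract 2 times r3 from r2.
  [ 1  -1  -1  -3  0 ]
  [ 0   1  -3   0  0 ]
  [ 0   0   0   1  0 ]
  [ 0   0   0   0  1 ]
Add 3 times r3 to r1.
  [ 1  -1  -1  0  0 ]
  [ 0   1  -3  0  0 ]
  [ 0   0   0  1  0 ]
  [ 0   0   0  0  1 ]
Add r2 to r1.
  [ 1  0  -4  0  0 ]
  [ 0  1  -3  0  0 ]
  [ 0  0   0  1  0 ]
  [ 0  0   0  0  1 ]
Pivot columns are the columns containing a leading 1.

0, 1, 3, 4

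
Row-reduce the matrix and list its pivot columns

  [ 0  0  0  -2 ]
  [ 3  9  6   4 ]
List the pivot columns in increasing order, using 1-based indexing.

1, 4

Swap ρ1 and ρ2.
  [ 3  9  6   4 ]
  [ 0  0  0  -2 ]
Multiply ρ1 by 1/3.
  [ 1  3  2  4/3 ]
  [ 0  0  0   -2 ]
Multiply ρ2 by -1/2.
  [ 1  3  2  4/3 ]
  [ 0  0  0    1 ]
Subtract 4/3 times ρ2 from ρ1.
  [ 1  3  2  0 ]
  [ 0  0  0  1 ]
Pivot columns are the columns containing a leading 1.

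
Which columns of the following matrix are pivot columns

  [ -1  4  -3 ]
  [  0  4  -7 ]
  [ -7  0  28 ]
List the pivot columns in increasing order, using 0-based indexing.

R1 → -1·R1
R3 → R3 + 7·R1
R2 → 1/4·R2
R3 → R3 + 28·R2
R1 → R1 + 4·R2
Pivot columns are the columns containing a leading 1.

0, 1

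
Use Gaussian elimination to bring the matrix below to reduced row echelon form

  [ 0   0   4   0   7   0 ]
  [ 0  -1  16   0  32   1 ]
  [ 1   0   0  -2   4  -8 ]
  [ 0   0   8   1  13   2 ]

r1 ↔ r3
  [ 1   0   0  -2   4  -8 ]
  [ 0  -1  16   0  32   1 ]
  [ 0   0   4   0   7   0 ]
  [ 0   0   8   1  13   2 ]
r2 := -1·r2
  [ 1  0    0  -2    4  -8 ]
  [ 0  1  -16   0  -32  -1 ]
  [ 0  0    4   0    7   0 ]
  [ 0  0    8   1   13   2 ]
r3 := 1/4·r3
  [ 1  0    0  -2    4  -8 ]
  [ 0  1  -16   0  -32  -1 ]
  [ 0  0    1   0  7/4   0 ]
  [ 0  0    8   1   13   2 ]
r4 := r4 − 8·r3
  [ 1  0    0  -2    4  -8 ]
  [ 0  1  -16   0  -32  -1 ]
  [ 0  0    1   0  7/4   0 ]
  [ 0  0    0   1   -1   2 ]
r1 := r1 + 2·r4
  [ 1  0    0  0    2  -4 ]
  [ 0  1  -16  0  -32  -1 ]
  [ 0  0    1  0  7/4   0 ]
  [ 0  0    0  1   -1   2 ]
r2 := r2 + 16·r3
  [ 1  0  0  0    2  -4 ]
  [ 0  1  0  0   -4  -1 ]
  [ 0  0  1  0  7/4   0 ]
  [ 0  0  0  1   -1   2 ]

[[1, 0, 0, 0, 2, -4], [0, 1, 0, 0, -4, -1], [0, 0, 1, 0, 7/4, 0], [0, 0, 0, 1, -1, 2]]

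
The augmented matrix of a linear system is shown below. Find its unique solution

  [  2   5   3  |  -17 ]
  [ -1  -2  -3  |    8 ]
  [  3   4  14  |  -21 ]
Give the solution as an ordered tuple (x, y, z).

Multiply R1 by 1/2.
  [  1  5/2  3/2  |  -17/2 ]
  [ -1   -2   -3  |      8 ]
  [  3    4   14  |    -21 ]
Add R1 to R2.
  [ 1  5/2   3/2  |  -17/2 ]
  [ 0  1/2  -3/2  |   -1/2 ]
  [ 3    4    14  |    -21 ]
Subtract 3 times R1 from R3.
  [ 1   5/2   3/2  |  -17/2 ]
  [ 0   1/2  -3/2  |   -1/2 ]
  [ 0  -7/2  19/2  |    9/2 ]
Multiply R2 by 2.
  [ 1   5/2   3/2  |  -17/2 ]
  [ 0     1    -3  |     -1 ]
  [ 0  -7/2  19/2  |    9/2 ]
Add 7/2 times R2 to R3.
  [ 1  5/2  3/2  |  -17/2 ]
  [ 0    1   -3  |     -1 ]
  [ 0    0   -1  |      1 ]
Multiply R3 by -1.
  [ 1  5/2  3/2  |  -17/2 ]
  [ 0    1   -3  |     -1 ]
  [ 0    0    1  |     -1 ]
Add 3 times R3 to R2.
  [ 1  5/2  3/2  |  -17/2 ]
  [ 0    1    0  |     -4 ]
  [ 0    0    1  |     -1 ]
Subtract 3/2 times R3 from R1.
  [ 1  5/2  0  |  -7 ]
  [ 0    1  0  |  -4 ]
  [ 0    0  1  |  -1 ]
Subtract 5/2 times R2 from R1.
  [ 1  0  0  |   3 ]
  [ 0  1  0  |  -4 ]
  [ 0  0  1  |  -1 ]
Reading off the last column: x = 3, y = -4, z = -1.

(3, -4, -1)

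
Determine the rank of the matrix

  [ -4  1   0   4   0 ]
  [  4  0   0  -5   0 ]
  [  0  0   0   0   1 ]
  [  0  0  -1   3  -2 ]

Multiply r1 by -1/4.
  [ 1  -1/4   0  -1   0 ]
  [ 4     0   0  -5   0 ]
  [ 0     0   0   0   1 ]
  [ 0     0  -1   3  -2 ]
Subtract 4 times r1 from r2.
  [ 1  -1/4   0  -1   0 ]
  [ 0     1   0  -1   0 ]
  [ 0     0   0   0   1 ]
  [ 0     0  -1   3  -2 ]
Swap r3 and r4.
  [ 1  -1/4   0  -1   0 ]
  [ 0     1   0  -1   0 ]
  [ 0     0  -1   3  -2 ]
  [ 0     0   0   0   1 ]
Multiply r3 by -1.
  [ 1  -1/4  0  -1  0 ]
  [ 0     1  0  -1  0 ]
  [ 0     0  1  -3  2 ]
  [ 0     0  0   0  1 ]
Subtract 2 times r4 from r3.
  [ 1  -1/4  0  -1  0 ]
  [ 0     1  0  -1  0 ]
  [ 0     0  1  -3  0 ]
  [ 0     0  0   0  1 ]
Add 1/4 times r2 to r1.
  [ 1  0  0  -5/4  0 ]
  [ 0  1  0    -1  0 ]
  [ 0  0  1    -3  0 ]
  [ 0  0  0     0  1 ]
The reduced form has 4 nonzero rows.

rank = 4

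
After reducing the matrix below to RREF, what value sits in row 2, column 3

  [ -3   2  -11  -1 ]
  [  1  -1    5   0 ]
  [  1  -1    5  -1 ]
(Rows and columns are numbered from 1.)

R1 → -1/3·R1
R2 → R2 − R1
R3 → R3 − R1
R2 → -3·R2
R3 → R3 + 1/3·R2
R3 → -1·R3
R2 → R2 − R3
R1 → R1 − 1/3·R3
R1 → R1 + 2/3·R2

-4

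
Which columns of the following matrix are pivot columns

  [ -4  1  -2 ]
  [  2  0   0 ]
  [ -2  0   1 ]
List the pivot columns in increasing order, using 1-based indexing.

ρ1 := -1/4·ρ1
  [  1  -1/4  1/2 ]
  [  2     0    0 ]
  [ -2     0    1 ]
ρ2 := ρ2 − 2·ρ1
  [  1  -1/4  1/2 ]
  [  0   1/2   -1 ]
  [ -2     0    1 ]
ρ3 := ρ3 + 2·ρ1
  [ 1  -1/4  1/2 ]
  [ 0   1/2   -1 ]
  [ 0  -1/2    2 ]
ρ2 := 2·ρ2
  [ 1  -1/4  1/2 ]
  [ 0     1   -2 ]
  [ 0  -1/2    2 ]
ρ3 := ρ3 + 1/2·ρ2
  [ 1  -1/4  1/2 ]
  [ 0     1   -2 ]
  [ 0     0    1 ]
ρ2 := ρ2 + 2·ρ3
  [ 1  -1/4  1/2 ]
  [ 0     1    0 ]
  [ 0     0    1 ]
ρ1 := ρ1 − 1/2·ρ3
  [ 1  -1/4  0 ]
  [ 0     1  0 ]
  [ 0     0  1 ]
ρ1 := ρ1 + 1/4·ρ2
  [ 1  0  0 ]
  [ 0  1  0 ]
  [ 0  0  1 ]
Pivot columns are the columns containing a leading 1.

1, 2, 3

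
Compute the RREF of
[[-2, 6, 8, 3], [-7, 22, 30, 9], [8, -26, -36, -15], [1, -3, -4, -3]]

[[1, 0, 2, 0], [0, 1, 2, 0], [0, 0, 0, 1], [0, 0, 0, 0]]

R1 → -1/2·R1
  [  1   -3   -4  -3/2 ]
  [ -7   22   30     9 ]
  [  8  -26  -36   -15 ]
  [  1   -3   -4    -3 ]
R2 → R2 + 7·R1
  [ 1   -3   -4  -3/2 ]
  [ 0    1    2  -3/2 ]
  [ 8  -26  -36   -15 ]
  [ 1   -3   -4    -3 ]
R3 → R3 − 8·R1
  [ 1  -3  -4  -3/2 ]
  [ 0   1   2  -3/2 ]
  [ 0  -2  -4    -3 ]
  [ 1  -3  -4    -3 ]
R4 → R4 − R1
  [ 1  -3  -4  -3/2 ]
  [ 0   1   2  -3/2 ]
  [ 0  -2  -4    -3 ]
  [ 0   0   0  -3/2 ]
R3 → R3 + 2·R2
  [ 1  -3  -4  -3/2 ]
  [ 0   1   2  -3/2 ]
  [ 0   0   0    -6 ]
  [ 0   0   0  -3/2 ]
R3 → -1/6·R3
  [ 1  -3  -4  -3/2 ]
  [ 0   1   2  -3/2 ]
  [ 0   0   0     1 ]
  [ 0   0   0  -3/2 ]
R4 → R4 + 3/2·R3
  [ 1  -3  -4  -3/2 ]
  [ 0   1   2  -3/2 ]
  [ 0   0   0     1 ]
  [ 0   0   0     0 ]
R2 → R2 + 3/2·R3
  [ 1  -3  -4  -3/2 ]
  [ 0   1   2     0 ]
  [ 0   0   0     1 ]
  [ 0   0   0     0 ]
R1 → R1 + 3/2·R3
  [ 1  -3  -4  0 ]
  [ 0   1   2  0 ]
  [ 0   0   0  1 ]
  [ 0   0   0  0 ]
R1 → R1 + 3·R2
  [ 1  0  2  0 ]
  [ 0  1  2  0 ]
  [ 0  0  0  1 ]
  [ 0  0  0  0 ]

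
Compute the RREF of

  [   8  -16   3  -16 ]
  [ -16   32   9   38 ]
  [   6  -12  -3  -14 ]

ρ1 → 1/8·ρ1
  [   1   -2  3/8   -2 ]
  [ -16   32    9   38 ]
  [   6  -12   -3  -14 ]
ρ2 → ρ2 + 16·ρ1
  [ 1   -2  3/8   -2 ]
  [ 0    0   15    6 ]
  [ 6  -12   -3  -14 ]
ρ3 → ρ3 − 6·ρ1
  [ 1  -2    3/8  -2 ]
  [ 0   0     15   6 ]
  [ 0   0  -21/4  -2 ]
ρ2 → 1/15·ρ2
  [ 1  -2    3/8   -2 ]
  [ 0   0      1  2/5 ]
  [ 0   0  -21/4   -2 ]
ρ3 → ρ3 + 21/4·ρ2
  [ 1  -2  3/8    -2 ]
  [ 0   0    1   2/5 ]
  [ 0   0    0  1/10 ]
ρ3 → 10·ρ3
  [ 1  -2  3/8   -2 ]
  [ 0   0    1  2/5 ]
  [ 0   0    0    1 ]
ρ2 → ρ2 − 2/5·ρ3
  [ 1  -2  3/8  -2 ]
  [ 0   0    1   0 ]
  [ 0   0    0   1 ]
ρ1 → ρ1 + 2·ρ3
  [ 1  -2  3/8  0 ]
  [ 0   0    1  0 ]
  [ 0   0    0  1 ]
ρ1 → ρ1 − 3/8·ρ2
  [ 1  -2  0  0 ]
  [ 0   0  1  0 ]
  [ 0   0  0  1 ]

[[1, -2, 0, 0], [0, 0, 1, 0], [0, 0, 0, 1]]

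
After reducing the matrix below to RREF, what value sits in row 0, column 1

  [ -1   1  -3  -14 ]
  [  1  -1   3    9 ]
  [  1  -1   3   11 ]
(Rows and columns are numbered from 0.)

R1 := -1·R1
  [ 1  -1  3  14 ]
  [ 1  -1  3   9 ]
  [ 1  -1  3  11 ]
R2 := R2 − R1
  [ 1  -1  3  14 ]
  [ 0   0  0  -5 ]
  [ 1  -1  3  11 ]
R3 := R3 − R1
  [ 1  -1  3  14 ]
  [ 0   0  0  -5 ]
  [ 0   0  0  -3 ]
R2 := -1/5·R2
  [ 1  -1  3  14 ]
  [ 0   0  0   1 ]
  [ 0   0  0  -3 ]
R3 := R3 + 3·R2
  [ 1  -1  3  14 ]
  [ 0   0  0   1 ]
  [ 0   0  0   0 ]
R1 := R1 − 14·R2
  [ 1  -1  3  0 ]
  [ 0   0  0  1 ]
  [ 0   0  0  0 ]

-1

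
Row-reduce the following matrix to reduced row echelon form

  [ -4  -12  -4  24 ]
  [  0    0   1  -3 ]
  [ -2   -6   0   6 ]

r1 := -1/4·r1
  [  1   3  1  -6 ]
  [  0   0  1  -3 ]
  [ -2  -6  0   6 ]
r3 := r3 + 2·r1
  [ 1  3  1  -6 ]
  [ 0  0  1  -3 ]
  [ 0  0  2  -6 ]
r3 := r3 − 2·r2
  [ 1  3  1  -6 ]
  [ 0  0  1  -3 ]
  [ 0  0  0   0 ]
r1 := r1 − r2
  [ 1  3  0  -3 ]
  [ 0  0  1  -3 ]
  [ 0  0  0   0 ]

[[1, 3, 0, -3], [0, 0, 1, -3], [0, 0, 0, 0]]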